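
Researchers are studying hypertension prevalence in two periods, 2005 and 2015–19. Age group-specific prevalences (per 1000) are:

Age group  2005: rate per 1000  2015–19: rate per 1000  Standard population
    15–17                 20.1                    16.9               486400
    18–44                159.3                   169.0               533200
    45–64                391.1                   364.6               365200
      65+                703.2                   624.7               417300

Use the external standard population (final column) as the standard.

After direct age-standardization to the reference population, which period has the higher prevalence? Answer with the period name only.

Standard total = 1802100; weights = 0.2699, 0.2959, 0.2027, 0.2316.
2005: 0.2699×20.1 + 0.2959×159.3 + 0.2027×391.1 + 0.2316×703.2 = 294.6510 per 1000.
2015–19: 0.2699×16.9 + 0.2959×169.0 + 0.2027×364.6 + 0.2316×624.7 = 273.1093 per 1000.

2005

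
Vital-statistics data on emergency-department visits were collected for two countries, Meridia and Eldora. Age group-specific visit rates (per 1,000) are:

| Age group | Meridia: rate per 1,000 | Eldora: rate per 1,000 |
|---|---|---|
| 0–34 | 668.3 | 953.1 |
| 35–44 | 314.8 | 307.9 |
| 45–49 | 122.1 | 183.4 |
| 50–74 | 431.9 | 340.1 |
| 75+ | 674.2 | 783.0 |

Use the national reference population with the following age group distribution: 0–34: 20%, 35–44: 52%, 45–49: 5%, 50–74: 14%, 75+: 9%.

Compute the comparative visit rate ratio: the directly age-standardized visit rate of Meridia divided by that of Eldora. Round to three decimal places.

Standard weights: 0.20, 0.52, 0.05, 0.14, 0.09.
Meridia: 0.2000×668.3 + 0.5200×314.8 + 0.0500×122.1 + 0.1400×431.9 + 0.0900×674.2 = 424.6050 per 1,000.
Eldora: 0.2000×953.1 + 0.5200×307.9 + 0.0500×183.4 + 0.1400×340.1 + 0.0900×783.0 = 477.9820 per 1,000.
Ratio = 424.6050 ÷ 477.9820 = 0.88833.

0.888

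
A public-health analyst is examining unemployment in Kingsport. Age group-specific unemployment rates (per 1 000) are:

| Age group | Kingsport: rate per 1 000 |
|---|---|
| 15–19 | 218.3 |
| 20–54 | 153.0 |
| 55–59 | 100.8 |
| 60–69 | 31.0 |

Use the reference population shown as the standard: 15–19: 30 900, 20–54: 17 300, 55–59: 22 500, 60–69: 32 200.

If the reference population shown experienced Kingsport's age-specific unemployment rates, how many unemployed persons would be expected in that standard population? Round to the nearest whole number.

Expected unemployed persons = Σ (standard pop × age-specific rate ÷ 1 000)
= 30 900×218.3/1 000 + 17 300×153.0/1 000 + 22 500×100.8/1 000 + 32 200×31.0/1 000
= 6745.47 + 2646.90 + 2268.00 + 998.20 = 12658.57.

12659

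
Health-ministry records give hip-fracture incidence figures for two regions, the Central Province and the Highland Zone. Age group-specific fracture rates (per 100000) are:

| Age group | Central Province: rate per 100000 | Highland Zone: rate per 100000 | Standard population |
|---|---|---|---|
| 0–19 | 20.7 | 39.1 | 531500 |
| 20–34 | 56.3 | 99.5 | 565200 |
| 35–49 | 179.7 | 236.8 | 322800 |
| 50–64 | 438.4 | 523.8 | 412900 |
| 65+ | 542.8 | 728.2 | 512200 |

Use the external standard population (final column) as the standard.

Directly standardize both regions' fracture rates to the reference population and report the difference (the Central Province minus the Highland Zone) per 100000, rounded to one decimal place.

-78.0

Standard total = 2344600; weights = 0.2267, 0.2411, 0.1377, 0.1761, 0.2185.
The Central Province: 0.2267×20.7 + 0.2411×56.3 + 0.1377×179.7 + 0.1761×438.4 + 0.2185×542.8 = 238.7902 per 100000.
The Highland Zone: 0.2267×39.1 + 0.2411×99.5 + 0.1377×236.8 + 0.1761×523.8 + 0.2185×728.2 = 316.7786 per 100000.
Difference = 238.7902 − 316.7786 = -77.9884.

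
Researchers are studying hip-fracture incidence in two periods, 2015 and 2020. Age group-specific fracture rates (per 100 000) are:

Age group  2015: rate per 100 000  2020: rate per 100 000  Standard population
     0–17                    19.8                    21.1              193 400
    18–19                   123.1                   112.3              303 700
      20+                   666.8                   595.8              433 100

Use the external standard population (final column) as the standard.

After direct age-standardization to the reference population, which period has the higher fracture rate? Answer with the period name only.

2015

Standard total = 930 200; weights = 0.2079, 0.3265, 0.4656.
2015: 0.2079×19.8 + 0.3265×123.1 + 0.4656×666.8 = 354.7687 per 100 000.
2020: 0.2079×21.1 + 0.3265×112.3 + 0.4656×595.8 = 318.4554 per 100 000.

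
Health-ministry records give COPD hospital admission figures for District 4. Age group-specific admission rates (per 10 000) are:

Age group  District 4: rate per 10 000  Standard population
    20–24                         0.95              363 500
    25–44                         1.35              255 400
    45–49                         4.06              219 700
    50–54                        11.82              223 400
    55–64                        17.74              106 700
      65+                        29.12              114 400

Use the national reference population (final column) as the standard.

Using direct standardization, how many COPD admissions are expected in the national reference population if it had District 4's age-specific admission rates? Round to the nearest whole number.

Expected COPD admissions = Σ (standard pop × age-specific rate ÷ 10 000)
= 363 500×0.95/10 000 + 255 400×1.35/10 000 + 219 700×4.06/10 000 + 223 400×11.82/10 000 + 106 700×17.74/10 000 + 114 400×29.12/10 000
= 34.53 + 34.48 + 89.20 + 264.06 + 189.29 + 333.13 = 944.69.

945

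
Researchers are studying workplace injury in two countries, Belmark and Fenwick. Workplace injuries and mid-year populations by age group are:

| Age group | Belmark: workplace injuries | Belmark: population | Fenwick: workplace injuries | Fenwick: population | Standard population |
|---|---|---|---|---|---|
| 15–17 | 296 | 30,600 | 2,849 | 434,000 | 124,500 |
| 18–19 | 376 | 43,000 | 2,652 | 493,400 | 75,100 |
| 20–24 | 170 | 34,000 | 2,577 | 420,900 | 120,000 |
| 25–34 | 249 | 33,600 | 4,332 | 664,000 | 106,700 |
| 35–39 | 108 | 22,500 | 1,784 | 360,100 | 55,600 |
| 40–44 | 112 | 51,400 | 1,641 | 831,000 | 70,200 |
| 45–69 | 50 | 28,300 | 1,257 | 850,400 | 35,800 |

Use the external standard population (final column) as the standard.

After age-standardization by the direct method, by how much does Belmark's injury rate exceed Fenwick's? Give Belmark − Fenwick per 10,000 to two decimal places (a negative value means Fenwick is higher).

Age-specific rates per 10,000 for Belmark: 96.73, 87.44, 50.00, 74.11, 48.00, 21.79, 17.67.
For Fenwick: 65.65, 53.75, 61.23, 65.24, 49.54, 19.75, 14.78.
Standard total = 587,900; weights = 0.2118, 0.1277, 0.2041, 0.1815, 0.0946, 0.1194, 0.0609.
Belmark: 0.2118×96.73 + 0.1277×87.44 + 0.2041×50.00 + 0.1815×74.11 + 0.0946×48.00 + 0.1194×21.79 + 0.0609×17.67 = 63.5282 per 10,000.
Fenwick: 0.2118×65.65 + 0.1277×53.75 + 0.2041×61.23 + 0.1815×65.24 + 0.0946×49.54 + 0.1194×19.75 + 0.0609×14.78 = 53.0493 per 10,000.
Difference = 63.5282 − 53.0493 = 10.4789.

10.48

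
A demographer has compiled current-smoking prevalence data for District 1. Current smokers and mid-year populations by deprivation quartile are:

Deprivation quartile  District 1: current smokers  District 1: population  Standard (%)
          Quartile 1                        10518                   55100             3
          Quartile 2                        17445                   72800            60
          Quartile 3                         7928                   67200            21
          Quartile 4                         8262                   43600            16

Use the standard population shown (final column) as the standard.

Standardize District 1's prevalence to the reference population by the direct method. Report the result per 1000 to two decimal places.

Deprivation-specific rates per 1000 for District 1: 190.889, 239.629, 117.976, 189.495.
Standard weights: 0.03, 0.60, 0.21, 0.16.
Standardized rate: 0.0300×190.889 + 0.6000×239.629 + 0.2100×117.976 + 0.1600×189.495 = 204.5984 per 1000.

204.60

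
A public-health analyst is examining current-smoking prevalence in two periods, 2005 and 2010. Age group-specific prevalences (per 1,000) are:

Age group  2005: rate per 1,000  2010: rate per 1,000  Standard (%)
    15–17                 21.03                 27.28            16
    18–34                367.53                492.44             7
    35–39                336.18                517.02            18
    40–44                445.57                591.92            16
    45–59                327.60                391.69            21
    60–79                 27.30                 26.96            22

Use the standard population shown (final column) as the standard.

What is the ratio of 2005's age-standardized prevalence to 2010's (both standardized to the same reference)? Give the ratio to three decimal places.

Standard weights: 0.16, 0.07, 0.18, 0.16, 0.21, 0.22.
2005: 0.1600×21.03 + 0.0700×367.53 + 0.1800×336.18 + 0.1600×445.57 + 0.2100×327.60 + 0.2200×27.30 = 235.6975 per 1,000.
2010: 0.1600×27.28 + 0.0700×492.44 + 0.1800×517.02 + 0.1600×591.92 + 0.2100×391.69 + 0.2200×26.96 = 314.7925 per 1,000.
Ratio = 235.6975 ÷ 314.7925 = 0.74874.

0.749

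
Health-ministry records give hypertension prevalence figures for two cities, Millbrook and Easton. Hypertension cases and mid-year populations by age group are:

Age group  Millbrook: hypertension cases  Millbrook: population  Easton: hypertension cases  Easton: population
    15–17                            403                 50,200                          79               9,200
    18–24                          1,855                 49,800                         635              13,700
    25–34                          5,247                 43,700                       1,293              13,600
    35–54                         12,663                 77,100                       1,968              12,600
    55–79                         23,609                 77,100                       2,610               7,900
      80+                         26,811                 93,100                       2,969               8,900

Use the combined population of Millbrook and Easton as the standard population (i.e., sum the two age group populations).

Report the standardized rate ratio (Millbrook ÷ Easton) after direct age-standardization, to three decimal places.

0.939

Age-specific rates per 1,000 for Millbrook: 8.028, 37.249, 120.069, 164.241, 306.213, 287.981.
For Easton: 8.587, 46.350, 95.074, 156.190, 330.380, 333.596.
Combined standard total = 456,900; weights = 0.1300, 0.1390, 0.1254, 0.1963, 0.1860, 0.2232.
Millbrook: 0.1300×8.028 + 0.1390×37.249 + 0.1254×120.069 + 0.1963×164.241 + 0.1860×306.213 + 0.2232×287.981 = 174.7793 per 1,000.
Easton: 0.1300×8.587 + 0.1390×46.350 + 0.1254×95.074 + 0.1963×156.190 + 0.1860×330.380 + 0.2232×333.596 = 186.0808 per 1,000.
Ratio = 174.7793 ÷ 186.0808 = 0.93927.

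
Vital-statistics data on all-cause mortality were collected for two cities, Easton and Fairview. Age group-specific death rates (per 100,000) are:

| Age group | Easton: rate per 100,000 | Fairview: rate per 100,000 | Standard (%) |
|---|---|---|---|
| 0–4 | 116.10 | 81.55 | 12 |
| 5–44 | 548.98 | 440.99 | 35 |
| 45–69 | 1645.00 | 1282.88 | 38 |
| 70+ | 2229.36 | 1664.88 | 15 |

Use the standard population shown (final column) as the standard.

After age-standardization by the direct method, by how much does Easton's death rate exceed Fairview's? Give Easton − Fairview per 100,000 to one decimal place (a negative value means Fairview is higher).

Standard weights: 0.12, 0.35, 0.38, 0.15.
Easton: 0.1200×116.10 + 0.3500×548.98 + 0.3800×1645.00 + 0.1500×2229.36 = 1165.5790 per 100,000.
Fairview: 0.1200×81.55 + 0.3500×440.99 + 0.3800×1282.88 + 0.1500×1664.88 = 901.3589 per 100,000.
Difference = 1165.5790 − 901.3589 = 264.2201.

264.2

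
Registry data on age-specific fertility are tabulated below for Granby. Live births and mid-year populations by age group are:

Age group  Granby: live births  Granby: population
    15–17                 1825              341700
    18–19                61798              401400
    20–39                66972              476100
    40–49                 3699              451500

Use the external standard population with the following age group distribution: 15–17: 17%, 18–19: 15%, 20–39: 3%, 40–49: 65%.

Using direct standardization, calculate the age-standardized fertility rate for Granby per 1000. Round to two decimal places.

Age-specific rates per 1000 for Granby: 5.341, 153.956, 140.668, 8.193.
Standard weights: 0.17, 0.15, 0.03, 0.65.
Standardized rate: 0.1700×5.341 + 0.1500×153.956 + 0.0300×140.668 + 0.6500×8.193 = 33.5467 per 1000.

33.55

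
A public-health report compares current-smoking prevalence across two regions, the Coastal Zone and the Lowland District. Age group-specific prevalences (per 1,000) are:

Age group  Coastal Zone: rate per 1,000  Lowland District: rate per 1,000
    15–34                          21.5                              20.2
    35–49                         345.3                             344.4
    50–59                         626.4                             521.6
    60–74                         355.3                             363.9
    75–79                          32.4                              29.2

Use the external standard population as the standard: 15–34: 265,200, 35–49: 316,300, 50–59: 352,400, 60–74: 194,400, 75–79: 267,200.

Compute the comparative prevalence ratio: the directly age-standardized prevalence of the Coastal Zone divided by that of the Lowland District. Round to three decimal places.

1.098

Standard total = 1,395,500; weights = 0.1900, 0.2267, 0.2525, 0.1393, 0.1915.
The Coastal Zone: 0.1900×21.5 + 0.2267×345.3 + 0.2525×626.4 + 0.1393×355.3 + 0.1915×32.4 = 296.2316 per 1,000.
The Lowland District: 0.1900×20.2 + 0.2267×344.4 + 0.2525×521.6 + 0.1393×363.9 + 0.1915×29.2 = 269.9011 per 1,000.
Ratio = 296.2316 ÷ 269.9011 = 1.09756.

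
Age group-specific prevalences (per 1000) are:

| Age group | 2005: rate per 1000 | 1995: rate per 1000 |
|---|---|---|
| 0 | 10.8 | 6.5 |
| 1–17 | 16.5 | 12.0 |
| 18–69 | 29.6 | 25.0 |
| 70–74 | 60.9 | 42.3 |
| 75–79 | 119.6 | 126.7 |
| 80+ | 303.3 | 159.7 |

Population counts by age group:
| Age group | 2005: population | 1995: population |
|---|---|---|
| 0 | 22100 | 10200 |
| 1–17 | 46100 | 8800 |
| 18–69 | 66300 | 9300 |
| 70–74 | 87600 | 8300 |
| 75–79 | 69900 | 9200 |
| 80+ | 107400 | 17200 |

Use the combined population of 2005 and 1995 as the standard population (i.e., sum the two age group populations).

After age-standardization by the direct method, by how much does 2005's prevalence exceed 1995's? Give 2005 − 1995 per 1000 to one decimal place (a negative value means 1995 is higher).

42.9

Combined standard total = 462400; weights = 0.0699, 0.1187, 0.1635, 0.2074, 0.1711, 0.2695.
2005: 0.0699×10.8 + 0.1187×16.5 + 0.1635×29.6 + 0.2074×60.9 + 0.1711×119.6 + 0.2695×303.3 = 122.3709 per 1000.
1995: 0.0699×6.5 + 0.1187×12.0 + 0.1635×25.0 + 0.2074×42.3 + 0.1711×126.7 + 0.2695×159.7 = 79.4462 per 1000.
Difference = 122.3709 − 79.4462 = 42.9247.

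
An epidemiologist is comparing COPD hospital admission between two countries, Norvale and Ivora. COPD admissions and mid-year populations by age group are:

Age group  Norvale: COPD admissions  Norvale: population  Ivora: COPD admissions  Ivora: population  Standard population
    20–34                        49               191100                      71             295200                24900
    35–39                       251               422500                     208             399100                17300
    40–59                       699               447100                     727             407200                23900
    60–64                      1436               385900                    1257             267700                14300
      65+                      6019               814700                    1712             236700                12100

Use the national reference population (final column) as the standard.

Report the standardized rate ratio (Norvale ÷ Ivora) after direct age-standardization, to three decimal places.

Age-specific rates per 10000 for Norvale: 2.56, 5.94, 15.63, 37.21, 73.88.
For Ivora: 2.41, 5.21, 17.85, 46.96, 72.33.
Standard total = 92500; weights = 0.2692, 0.1870, 0.2584, 0.1546, 0.1308.
Norvale: 0.2692×2.56 + 0.1870×5.94 + 0.2584×15.63 + 0.1546×37.21 + 0.1308×73.88 = 21.2579 per 10000.
Ivora: 0.2692×2.41 + 0.1870×5.21 + 0.2584×17.85 + 0.1546×46.96 + 0.1308×72.33 = 22.9555 per 10000.
Ratio = 21.2579 ÷ 22.9555 = 0.92605.

0.926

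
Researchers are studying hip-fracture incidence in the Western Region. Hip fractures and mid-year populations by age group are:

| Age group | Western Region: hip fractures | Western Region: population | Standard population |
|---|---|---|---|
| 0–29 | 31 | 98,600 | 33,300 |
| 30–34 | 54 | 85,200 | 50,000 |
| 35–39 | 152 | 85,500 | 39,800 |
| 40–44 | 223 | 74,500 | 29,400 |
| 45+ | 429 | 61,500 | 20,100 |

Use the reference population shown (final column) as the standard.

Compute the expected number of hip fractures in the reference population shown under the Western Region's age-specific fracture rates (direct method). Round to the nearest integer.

Age-specific rates per 100,000 for the Western Region: 31.44, 63.38, 177.78, 299.33, 697.56.
Expected hip fractures = Σ (standard pop × age-specific rate ÷ 100,000)
= 33,300×31.44/100,000 + 50,000×63.38/100,000 + 39,800×177.78/100,000 + 29,400×299.33/100,000 + 20,100×697.56/100,000
= 10.47 + 31.69 + 70.76 + 88.00 + 140.21 = 341.13.

341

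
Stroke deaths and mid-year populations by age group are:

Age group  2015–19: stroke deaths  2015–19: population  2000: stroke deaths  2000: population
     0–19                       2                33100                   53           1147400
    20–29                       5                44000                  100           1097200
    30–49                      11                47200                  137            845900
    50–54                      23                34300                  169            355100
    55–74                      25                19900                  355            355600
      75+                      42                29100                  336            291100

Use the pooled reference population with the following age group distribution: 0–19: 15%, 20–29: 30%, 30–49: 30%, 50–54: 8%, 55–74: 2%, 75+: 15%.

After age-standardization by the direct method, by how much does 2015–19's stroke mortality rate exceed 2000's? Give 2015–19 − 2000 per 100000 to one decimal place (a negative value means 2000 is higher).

Age-specific rates per 100000 for 2015–19: 6.04, 11.36, 23.31, 67.06, 125.63, 144.33.
For 2000: 4.62, 9.11, 16.20, 47.59, 99.83, 115.42.
Standard weights: 0.15, 0.30, 0.30, 0.08, 0.02, 0.15.
2015–19: 0.1500×6.04 + 0.3000×11.36 + 0.3000×23.31 + 0.0800×67.06 + 0.0200×125.63 + 0.1500×144.33 = 40.8334 per 100000.
2000: 0.1500×4.62 + 0.3000×9.11 + 0.3000×16.20 + 0.0800×47.59 + 0.0200×99.83 + 0.1500×115.42 = 31.4035 per 100000.
Difference = 40.8334 − 31.4035 = 9.4300.

9.4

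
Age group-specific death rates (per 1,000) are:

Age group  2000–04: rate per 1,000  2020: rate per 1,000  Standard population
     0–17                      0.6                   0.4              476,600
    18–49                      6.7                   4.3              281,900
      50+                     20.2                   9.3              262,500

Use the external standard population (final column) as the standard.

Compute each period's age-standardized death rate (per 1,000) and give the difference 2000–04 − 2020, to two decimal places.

3.56

Standard total = 1,021,000; weights = 0.4668, 0.2761, 0.2571.
2000–04: 0.4668×0.6 + 0.2761×6.7 + 0.2571×20.2 = 7.3234 per 1,000.
2020: 0.4668×0.4 + 0.2761×4.3 + 0.2571×9.3 = 3.7650 per 1,000.
Difference = 7.3234 − 3.7650 = 3.5584.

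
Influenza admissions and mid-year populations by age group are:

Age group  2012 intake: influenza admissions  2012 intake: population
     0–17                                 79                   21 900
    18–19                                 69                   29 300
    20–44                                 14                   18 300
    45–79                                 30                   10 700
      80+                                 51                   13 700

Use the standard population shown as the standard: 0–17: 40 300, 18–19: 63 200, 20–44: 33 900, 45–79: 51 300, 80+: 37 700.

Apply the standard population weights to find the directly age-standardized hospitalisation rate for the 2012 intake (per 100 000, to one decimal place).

266.9

Age-specific rates per 100 000 for the 2012 intake: 360.73, 235.49, 76.50, 280.37, 372.26.
Standard total = 226 400; weights = 0.1780, 0.2792, 0.1497, 0.2266, 0.1665.
Standardized rate: 0.1780×360.73 + 0.2792×235.49 + 0.1497×76.50 + 0.2266×280.37 + 0.1665×372.26 = 266.9242 per 100 000.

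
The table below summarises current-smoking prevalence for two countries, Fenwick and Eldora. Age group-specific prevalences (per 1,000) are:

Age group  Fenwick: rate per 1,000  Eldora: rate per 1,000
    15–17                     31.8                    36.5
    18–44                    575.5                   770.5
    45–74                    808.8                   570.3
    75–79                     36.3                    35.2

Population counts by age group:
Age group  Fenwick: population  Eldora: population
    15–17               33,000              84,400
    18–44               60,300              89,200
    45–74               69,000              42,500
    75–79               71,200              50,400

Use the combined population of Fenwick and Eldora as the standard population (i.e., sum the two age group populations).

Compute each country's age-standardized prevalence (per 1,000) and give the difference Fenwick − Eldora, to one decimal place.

-6.0

Combined standard total = 500,000; weights = 0.2348, 0.2990, 0.2230, 0.2432.
Fenwick: 0.2348×31.8 + 0.2990×575.5 + 0.2230×808.8 + 0.2432×36.3 = 368.7317 per 1,000.
Eldora: 0.2348×36.5 + 0.2990×770.5 + 0.2230×570.3 + 0.2432×35.2 = 374.6872 per 1,000.
Difference = 368.7317 − 374.6872 = -5.9555.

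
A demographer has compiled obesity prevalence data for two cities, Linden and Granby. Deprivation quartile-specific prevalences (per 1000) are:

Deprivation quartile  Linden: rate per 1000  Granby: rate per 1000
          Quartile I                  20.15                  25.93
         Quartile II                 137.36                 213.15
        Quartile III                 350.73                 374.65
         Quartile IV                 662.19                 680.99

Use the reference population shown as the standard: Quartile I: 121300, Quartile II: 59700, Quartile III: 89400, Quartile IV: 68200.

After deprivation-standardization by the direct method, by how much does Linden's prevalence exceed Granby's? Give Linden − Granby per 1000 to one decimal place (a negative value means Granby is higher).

Standard total = 338600; weights = 0.3582, 0.1763, 0.2640, 0.2014.
Linden: 0.3582×20.15 + 0.1763×137.36 + 0.2640×350.73 + 0.2014×662.19 = 257.4164 per 1000.
Granby: 0.3582×25.93 + 0.1763×213.15 + 0.2640×374.65 + 0.2014×680.99 = 282.9521 per 1000.
Difference = 257.4164 − 282.9521 = -25.5357.

-25.5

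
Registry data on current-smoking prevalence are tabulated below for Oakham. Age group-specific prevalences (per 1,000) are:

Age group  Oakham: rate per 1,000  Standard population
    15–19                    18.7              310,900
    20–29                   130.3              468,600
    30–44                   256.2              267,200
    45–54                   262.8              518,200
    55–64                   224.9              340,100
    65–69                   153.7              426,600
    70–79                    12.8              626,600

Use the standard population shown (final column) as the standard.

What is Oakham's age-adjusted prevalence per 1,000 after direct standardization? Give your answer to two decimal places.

142.52

Standard total = 2,958,200; weights = 0.1051, 0.1584, 0.0903, 0.1752, 0.1150, 0.1442, 0.2118.
Standardized rate: 0.1051×18.7 + 0.1584×130.3 + 0.0903×256.2 + 0.1752×262.8 + 0.1150×224.9 + 0.1442×153.7 + 0.2118×12.8 = 142.5155 per 1,000.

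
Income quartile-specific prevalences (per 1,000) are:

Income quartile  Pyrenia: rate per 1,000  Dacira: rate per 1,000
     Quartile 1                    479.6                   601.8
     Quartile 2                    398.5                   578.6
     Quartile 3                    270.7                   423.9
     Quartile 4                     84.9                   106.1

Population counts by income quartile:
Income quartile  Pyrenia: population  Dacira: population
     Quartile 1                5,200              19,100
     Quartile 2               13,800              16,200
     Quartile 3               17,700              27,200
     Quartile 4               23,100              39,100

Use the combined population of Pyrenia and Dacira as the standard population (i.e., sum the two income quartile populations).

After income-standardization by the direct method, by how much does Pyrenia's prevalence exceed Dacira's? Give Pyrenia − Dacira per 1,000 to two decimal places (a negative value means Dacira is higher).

Combined standard total = 161,400; weights = 0.1506, 0.1859, 0.2782, 0.3854.
Pyrenia: 0.1506×479.6 + 0.1859×398.5 + 0.2782×270.7 + 0.3854×84.9 = 254.3029 per 1,000.
Dacira: 0.1506×601.8 + 0.1859×578.6 + 0.2782×423.9 + 0.3854×106.1 = 356.9657 per 1,000.
Difference = 254.3029 − 356.9657 = -102.6628.

-102.66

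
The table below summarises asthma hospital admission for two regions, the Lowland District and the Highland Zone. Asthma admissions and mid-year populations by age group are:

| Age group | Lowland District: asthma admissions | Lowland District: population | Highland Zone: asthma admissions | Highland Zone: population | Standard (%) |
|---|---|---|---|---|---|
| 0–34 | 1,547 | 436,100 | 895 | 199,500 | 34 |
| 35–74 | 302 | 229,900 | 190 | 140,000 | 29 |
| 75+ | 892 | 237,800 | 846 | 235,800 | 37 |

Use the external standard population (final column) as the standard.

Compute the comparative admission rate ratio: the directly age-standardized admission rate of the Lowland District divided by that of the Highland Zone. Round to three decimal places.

0.916

Age-specific rates per 10,000 for the Lowland District: 35.47, 13.14, 37.51.
For the Highland Zone: 44.86, 13.57, 35.88.
Standard weights: 0.34, 0.29, 0.37.
The Lowland District: 0.3400×35.47 + 0.2900×13.14 + 0.3700×37.51 = 29.7494 per 10,000.
The Highland Zone: 0.3400×44.86 + 0.2900×13.57 + 0.3700×35.88 = 32.4637 per 10,000.
Ratio = 29.7494 ÷ 32.4637 = 0.91639.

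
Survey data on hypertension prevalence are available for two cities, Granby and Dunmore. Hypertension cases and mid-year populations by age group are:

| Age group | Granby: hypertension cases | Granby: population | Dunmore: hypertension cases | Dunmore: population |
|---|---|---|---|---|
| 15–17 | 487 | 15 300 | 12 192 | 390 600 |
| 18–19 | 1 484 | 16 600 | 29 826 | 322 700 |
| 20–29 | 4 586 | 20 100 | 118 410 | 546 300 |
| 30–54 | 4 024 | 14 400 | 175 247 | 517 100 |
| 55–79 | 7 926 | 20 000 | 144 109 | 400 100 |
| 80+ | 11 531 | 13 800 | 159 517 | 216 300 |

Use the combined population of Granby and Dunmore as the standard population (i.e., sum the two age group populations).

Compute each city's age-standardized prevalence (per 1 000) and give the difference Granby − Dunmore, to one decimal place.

4.7

Age-specific rates per 1 000 for Granby: 31.830, 89.398, 228.159, 279.444, 396.300, 835.580.
For Dunmore: 31.214, 92.426, 216.749, 338.904, 360.182, 737.480.
Combined standard total = 2 493 300; weights = 0.1628, 0.1361, 0.2272, 0.2132, 0.1685, 0.0923.
Granby: 0.1628×31.830 + 0.1361×89.398 + 0.2272×228.159 + 0.2132×279.444 + 0.1685×396.300 + 0.0923×835.580 = 272.6343 per 1 000.
Dunmore: 0.1628×31.214 + 0.1361×92.426 + 0.2272×216.749 + 0.2132×338.904 + 0.1685×360.182 + 0.0923×737.480 = 267.8902 per 1 000.
Difference = 272.6343 − 267.8902 = 4.7441.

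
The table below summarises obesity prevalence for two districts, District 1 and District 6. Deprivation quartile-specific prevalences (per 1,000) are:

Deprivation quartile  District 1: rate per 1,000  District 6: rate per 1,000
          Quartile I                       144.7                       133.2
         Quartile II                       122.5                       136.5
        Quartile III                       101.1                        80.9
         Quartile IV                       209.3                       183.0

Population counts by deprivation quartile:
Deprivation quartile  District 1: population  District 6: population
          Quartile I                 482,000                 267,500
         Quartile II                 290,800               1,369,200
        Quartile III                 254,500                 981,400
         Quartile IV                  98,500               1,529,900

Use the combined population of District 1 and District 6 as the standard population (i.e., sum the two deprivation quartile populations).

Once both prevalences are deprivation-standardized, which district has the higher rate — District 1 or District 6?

Combined standard total = 5,273,800; weights = 0.1421, 0.3148, 0.2343, 0.3088.
District 1: 0.1421×144.7 + 0.3148×122.5 + 0.2343×101.1 + 0.3088×209.3 = 147.4414 per 1,000.
District 6: 0.1421×133.2 + 0.3148×136.5 + 0.2343×80.9 + 0.3088×183.0 = 137.3592 per 1,000.
The crude rates (134.76 vs 140.28) would put District 6 higher, but that reflects its deprivation composition; once standardized to a common deprivation structure, District 1 has the higher underlying rate.

District 1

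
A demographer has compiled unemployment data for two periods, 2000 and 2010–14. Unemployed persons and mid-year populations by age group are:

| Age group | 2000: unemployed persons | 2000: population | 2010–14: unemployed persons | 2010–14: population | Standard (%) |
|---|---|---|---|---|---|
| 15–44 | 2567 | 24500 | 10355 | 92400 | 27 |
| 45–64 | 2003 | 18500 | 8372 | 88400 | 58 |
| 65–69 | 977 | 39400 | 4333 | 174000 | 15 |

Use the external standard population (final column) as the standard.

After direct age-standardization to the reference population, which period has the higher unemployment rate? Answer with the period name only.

Age-specific rates per 1000 for 2000: 104.776, 108.270, 24.797.
For 2010–14: 112.067, 94.706, 24.902.
Standard weights: 0.27, 0.58, 0.15.
2000: 0.2700×104.776 + 0.5800×108.270 + 0.1500×24.797 = 94.8057 per 1000.
2010–14: 0.2700×112.067 + 0.5800×94.706 + 0.1500×24.902 = 88.9229 per 1000.

2000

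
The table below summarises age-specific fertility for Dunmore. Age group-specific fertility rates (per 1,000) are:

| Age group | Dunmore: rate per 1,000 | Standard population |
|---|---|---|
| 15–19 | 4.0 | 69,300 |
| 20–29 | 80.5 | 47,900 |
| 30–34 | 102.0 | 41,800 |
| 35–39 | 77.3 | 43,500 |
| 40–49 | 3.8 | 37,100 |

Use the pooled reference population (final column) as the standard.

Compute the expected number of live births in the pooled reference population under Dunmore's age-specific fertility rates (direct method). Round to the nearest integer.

11900

Expected live births = Σ (standard pop × age-specific rate ÷ 1,000)
= 69,300×4.0/1,000 + 47,900×80.5/1,000 + 41,800×102.0/1,000 + 43,500×77.3/1,000 + 37,100×3.8/1,000
= 277.20 + 3855.95 + 4263.60 + 3362.55 + 140.98 = 11900.28.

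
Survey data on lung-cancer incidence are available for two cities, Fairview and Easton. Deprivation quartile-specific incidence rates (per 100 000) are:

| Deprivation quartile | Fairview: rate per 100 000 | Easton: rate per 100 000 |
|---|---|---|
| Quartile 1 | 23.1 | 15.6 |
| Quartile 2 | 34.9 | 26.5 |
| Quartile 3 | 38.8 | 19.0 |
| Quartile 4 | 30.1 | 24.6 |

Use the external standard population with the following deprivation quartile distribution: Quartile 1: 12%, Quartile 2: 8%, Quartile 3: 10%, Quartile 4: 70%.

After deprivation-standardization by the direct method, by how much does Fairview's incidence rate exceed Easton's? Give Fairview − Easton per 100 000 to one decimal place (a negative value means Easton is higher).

7.4

Standard weights: 0.12, 0.08, 0.10, 0.70.
Fairview: 0.1200×23.1 + 0.0800×34.9 + 0.1000×38.8 + 0.7000×30.1 = 30.5140 per 100 000.
Easton: 0.1200×15.6 + 0.0800×26.5 + 0.1000×19.0 + 0.7000×24.6 = 23.1120 per 100 000.
Difference = 30.5140 − 23.1120 = 7.4020.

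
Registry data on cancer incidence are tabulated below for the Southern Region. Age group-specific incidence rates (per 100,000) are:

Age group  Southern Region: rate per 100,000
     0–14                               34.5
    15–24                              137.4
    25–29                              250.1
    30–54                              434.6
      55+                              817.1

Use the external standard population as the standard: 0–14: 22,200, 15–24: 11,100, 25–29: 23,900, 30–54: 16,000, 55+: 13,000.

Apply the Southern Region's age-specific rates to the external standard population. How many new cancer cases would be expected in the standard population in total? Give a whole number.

Expected new cancer cases = Σ (standard pop × age-specific rate ÷ 100,000)
= 22,200×34.5/100,000 + 11,100×137.4/100,000 + 23,900×250.1/100,000 + 16,000×434.6/100,000 + 13,000×817.1/100,000
= 7.66 + 15.25 + 59.77 + 69.54 + 106.22 = 258.44.

258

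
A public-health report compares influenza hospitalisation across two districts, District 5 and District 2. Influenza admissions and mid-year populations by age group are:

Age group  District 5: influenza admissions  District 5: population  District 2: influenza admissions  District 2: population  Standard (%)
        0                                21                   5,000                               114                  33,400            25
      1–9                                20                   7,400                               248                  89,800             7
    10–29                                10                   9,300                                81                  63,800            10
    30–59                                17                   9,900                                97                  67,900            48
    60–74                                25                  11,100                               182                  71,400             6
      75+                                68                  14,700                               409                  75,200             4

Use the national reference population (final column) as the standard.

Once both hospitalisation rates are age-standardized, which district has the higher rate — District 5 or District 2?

Age-specific rates per 100,000 for District 5: 420.00, 270.27, 107.53, 171.72, 225.23, 462.59.
For District 2: 341.32, 276.17, 126.96, 142.86, 254.90, 543.88.
Standard weights: 0.25, 0.07, 0.10, 0.48, 0.06, 0.04.
District 5: 0.2500×420.00 + 0.0700×270.27 + 0.1000×107.53 + 0.4800×171.72 + 0.0600×225.23 + 0.0400×462.59 = 249.1128 per 100,000.
District 2: 0.2500×341.32 + 0.0700×276.17 + 0.1000×126.96 + 0.4800×142.86 + 0.0600×254.90 + 0.0400×543.88 = 222.9780 per 100,000.
The crude rates (280.49 vs 281.69) would put District 2 higher, but that reflects its age composition; once standardized to a common age structure, District 5 has the higher underlying rate.

District 5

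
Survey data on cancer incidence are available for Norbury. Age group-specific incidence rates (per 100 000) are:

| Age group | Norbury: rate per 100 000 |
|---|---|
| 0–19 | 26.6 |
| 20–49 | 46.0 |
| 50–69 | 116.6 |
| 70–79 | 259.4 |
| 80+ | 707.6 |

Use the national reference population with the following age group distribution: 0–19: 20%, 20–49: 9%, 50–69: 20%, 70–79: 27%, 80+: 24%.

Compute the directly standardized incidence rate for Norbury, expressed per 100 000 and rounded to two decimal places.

Standard weights: 0.20, 0.09, 0.20, 0.27, 0.24.
Standardized rate: 0.2000×26.6 + 0.0900×46.0 + 0.2000×116.6 + 0.2700×259.4 + 0.2400×707.6 = 272.6420 per 100 000.

272.64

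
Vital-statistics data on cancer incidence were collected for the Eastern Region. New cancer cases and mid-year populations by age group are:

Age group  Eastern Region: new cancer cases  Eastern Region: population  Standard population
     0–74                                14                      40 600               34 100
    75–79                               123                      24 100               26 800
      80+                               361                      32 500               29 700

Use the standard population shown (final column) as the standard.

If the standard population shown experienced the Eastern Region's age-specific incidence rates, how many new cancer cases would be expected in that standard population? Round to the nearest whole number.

478

Age-specific rates per 100 000 for the Eastern Region: 34.48, 510.37, 1110.77.
Expected new cancer cases = Σ (standard pop × age-specific rate ÷ 100 000)
= 34 100×34.48/100 000 + 26 800×510.37/100 000 + 29 700×1110.77/100 000
= 11.76 + 136.78 + 329.90 = 478.44.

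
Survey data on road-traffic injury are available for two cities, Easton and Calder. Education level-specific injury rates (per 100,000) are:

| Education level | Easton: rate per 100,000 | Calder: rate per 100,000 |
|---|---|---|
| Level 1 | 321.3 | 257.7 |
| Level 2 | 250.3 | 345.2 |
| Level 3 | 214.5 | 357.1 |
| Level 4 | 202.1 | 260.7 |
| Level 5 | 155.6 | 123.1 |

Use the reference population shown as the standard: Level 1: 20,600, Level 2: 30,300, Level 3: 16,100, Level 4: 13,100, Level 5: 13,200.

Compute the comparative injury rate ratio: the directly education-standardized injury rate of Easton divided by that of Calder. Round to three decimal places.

Standard total = 93,300; weights = 0.2208, 0.3248, 0.1726, 0.1404, 0.1415.
Easton: 0.2208×321.3 + 0.3248×250.3 + 0.1726×214.5 + 0.1404×202.1 + 0.1415×155.6 = 239.6329 per 100,000.
Calder: 0.2208×257.7 + 0.3248×345.2 + 0.1726×357.1 + 0.1404×260.7 + 0.1415×123.1 = 284.6472 per 100,000.
Ratio = 239.6329 ÷ 284.6472 = 0.84186.

0.842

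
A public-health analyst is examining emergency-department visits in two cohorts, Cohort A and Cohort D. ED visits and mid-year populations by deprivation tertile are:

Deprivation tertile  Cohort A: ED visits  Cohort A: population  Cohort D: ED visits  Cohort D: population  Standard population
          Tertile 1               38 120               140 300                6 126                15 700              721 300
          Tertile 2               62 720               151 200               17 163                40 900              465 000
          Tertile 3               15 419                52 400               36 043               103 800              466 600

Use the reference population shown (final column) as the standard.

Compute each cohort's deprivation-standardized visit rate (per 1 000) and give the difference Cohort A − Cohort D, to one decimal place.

Deprivation-specific rates per 1 000 for Cohort A: 271.703, 414.815, 294.256.
For Cohort D: 390.191, 419.633, 347.235.
Standard total = 1 652 900; weights = 0.4364, 0.2813, 0.2823.
Cohort A: 0.4364×271.703 + 0.2813×414.815 + 0.2823×294.256 = 318.3304 per 1 000.
Cohort D: 0.4364×390.191 + 0.2813×419.633 + 0.2823×347.235 = 386.3477 per 1 000.
Difference = 318.3304 − 386.3477 = -68.0173.

-68.0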